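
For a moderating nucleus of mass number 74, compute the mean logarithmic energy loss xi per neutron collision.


xi = 1 + (A-1)^2/(2A) * ln((A-1)/(A+1))
xi = 1 + (74-1)^2/(2*74) * ln((74-1)/(74 +1))
xi = 0.026785

0.026785


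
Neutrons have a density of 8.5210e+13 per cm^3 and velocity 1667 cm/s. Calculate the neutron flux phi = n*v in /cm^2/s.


phi = n * v
phi = 8.5210e+13 * 1667
phi = 1.4205e+17 /cm^2/s

1.4205e+17


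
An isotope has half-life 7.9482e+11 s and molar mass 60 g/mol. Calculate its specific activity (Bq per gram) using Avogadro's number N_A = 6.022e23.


lambda = ln(2) / t_half = ln(2) / 7.9482e+11 = 8.720807e-13 /s
SA = lambda * N_A / M
SA = 8.720807e-13 * 6.022e23 / 60
SA = 8.7528e+09 Bq/g

8.7528e+09


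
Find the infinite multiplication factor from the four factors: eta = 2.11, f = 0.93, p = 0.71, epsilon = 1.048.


k_inf = eta * f * p * epsilon
k_inf = 2.11 * 0.93 * 0.71 * 1.048
k_inf = 1.4601

1.4601


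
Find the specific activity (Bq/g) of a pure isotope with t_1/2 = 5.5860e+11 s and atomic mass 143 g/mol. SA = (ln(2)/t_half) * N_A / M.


lambda = ln(2) / t_half = ln(2) / 5.5860e+11 = 1.240865e-12 /s
SA = lambda * N_A / M
SA = 1.240865e-12 * 6.022e23 / 143
SA = 5.2255e+09 Bq/g

5.2255e+09


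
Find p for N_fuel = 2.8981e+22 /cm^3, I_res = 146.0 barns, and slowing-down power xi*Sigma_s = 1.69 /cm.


p = exp(-N * I * 1e-24 / (xi*Sigma_s))
p = exp(-2.8981e+22 * 146.0 * 1e-24 / 1.69)
p = 0.081783

0.081783


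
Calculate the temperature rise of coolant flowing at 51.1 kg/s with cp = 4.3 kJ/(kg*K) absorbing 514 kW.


dT = Q / (m_dot * cp)
dT = 514 / (51.1 * 4.3)
dT = 2.3392 C

2.3392


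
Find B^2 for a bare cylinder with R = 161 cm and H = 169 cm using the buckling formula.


B^2 = (2.405/R)^2 + (pi/H)^2
B^2 = (2.405/161)^2 + (pi/169)^2
B^2 = 5.6870e-04 /cm^2

5.6870e-04


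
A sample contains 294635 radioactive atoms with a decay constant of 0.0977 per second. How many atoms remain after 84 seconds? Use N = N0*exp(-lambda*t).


N = N0 * exp(-lambda * t)
N = 294635 * exp(-0.0977 * 84)
N = 80.374

80.374


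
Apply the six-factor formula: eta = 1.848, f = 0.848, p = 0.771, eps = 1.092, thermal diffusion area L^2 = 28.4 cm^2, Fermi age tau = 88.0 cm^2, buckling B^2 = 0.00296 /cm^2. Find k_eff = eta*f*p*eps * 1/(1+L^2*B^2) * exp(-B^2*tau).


k_inf = eta*f*p*eps = 1.848*0.848*0.771*1.092 = 1.319395
P_TNL = 1/(1 + L^2*B^2) = 1/(1 + 28.4*0.00296) = 0.9224548
P_FNL = exp(-B^2*tau) = exp(-0.00296*88.0) = 0.7706816
k_eff = k_inf * P_TNL * P_FNL = 1.319395 * 0.9224548 * 0.7706816
k_eff = 0.93798

0.93798


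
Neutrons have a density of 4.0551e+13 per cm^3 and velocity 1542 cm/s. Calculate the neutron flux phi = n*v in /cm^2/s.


phi = n * v
phi = 4.0551e+13 * 1542
phi = 6.2530e+16 /cm^2/s

6.2530e+16


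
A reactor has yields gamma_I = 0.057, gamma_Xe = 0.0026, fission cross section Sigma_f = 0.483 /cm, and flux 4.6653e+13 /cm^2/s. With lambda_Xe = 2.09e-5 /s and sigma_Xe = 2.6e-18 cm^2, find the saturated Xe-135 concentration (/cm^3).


Xe_eq = (gamma_I + gamma_Xe) * Sigma_f * phi / (lambda_Xe + sigma_Xe * phi)
Numerator = (0.057 + 0.0026) * 0.483 * 4.6653e+13 = 1.342991e+12
Denominator = 2.09e-5 + 2.6e-18 * 4.6653e+13 = 1.421978e-04
Xe_eq = 1.342991e+12 / 1.421978e-04 = 9.4445e+15 /cm^3

9.4445e+15


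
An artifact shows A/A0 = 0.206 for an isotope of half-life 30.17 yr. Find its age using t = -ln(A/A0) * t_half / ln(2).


lambda = ln(2) / t_half = ln(2) / 30.17 = 0.02297472 /yr
t = -ln(A/A0) / lambda
t = -ln(0.206) / 0.02297472
t = 68.766 yr

68.766


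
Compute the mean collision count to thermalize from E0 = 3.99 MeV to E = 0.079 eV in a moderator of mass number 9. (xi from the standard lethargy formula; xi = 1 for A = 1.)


xi = 1 + (A-1)^2/(2A)*ln((A-1)/(A+1)) = 0.2066007 (for A = 9)
n = ln(E0/E) / xi
n = ln(3.99e6 / 0.079) / 0.2066007
n = ln(5.050633e+07) / 0.2066007 = 85.855

85.855


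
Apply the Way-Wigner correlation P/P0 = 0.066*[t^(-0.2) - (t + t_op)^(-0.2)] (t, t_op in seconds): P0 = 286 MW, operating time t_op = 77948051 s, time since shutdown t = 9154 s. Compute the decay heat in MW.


P/P0 = 0.066 * [t^(-0.2) - (t + t_op)^(-0.2)]
P/P0 = 0.066 * [9154^(-0.2) - (9154 + 77948051)^(-0.2)]
P/P0 = 0.066 * [0.1613161 - 0.02640151] = 0.008904363
P = 286 * 0.008904363 = 2.5466 MW

2.5466


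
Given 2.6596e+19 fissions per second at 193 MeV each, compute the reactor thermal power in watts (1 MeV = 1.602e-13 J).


P = fission_rate * E_MeV * 1.602e-13
P = 2.6596e+19 * 193 * 1.602e-13
P = 8.2231e+08 W

8.2231e+08


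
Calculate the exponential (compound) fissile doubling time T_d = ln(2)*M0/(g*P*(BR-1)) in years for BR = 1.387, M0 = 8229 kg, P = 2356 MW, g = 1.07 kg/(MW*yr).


Breeding gain G = BR - 1 = 1.387 - 1 = 0.387
Fissile production rate = g * P * G = 1.07 * 2356 * 0.387 = 975.59604 kg/yr
T_d = ln(2) * M0 / (g * P * G)
T_d = ln(2) * 8229 / 975.59604 = 5.8466 yr

5.8466


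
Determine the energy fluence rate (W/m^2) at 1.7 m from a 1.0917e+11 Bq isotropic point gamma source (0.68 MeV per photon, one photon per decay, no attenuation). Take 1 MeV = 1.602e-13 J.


psi = A * E * 1.602e-13 / (4*pi*r^2)
psi = 1.0917e+11 * 0.68 * 1.602e-13 / (4*pi*1.7^2)
psi = 3.2747e-04 W/m^2

3.2747e-04


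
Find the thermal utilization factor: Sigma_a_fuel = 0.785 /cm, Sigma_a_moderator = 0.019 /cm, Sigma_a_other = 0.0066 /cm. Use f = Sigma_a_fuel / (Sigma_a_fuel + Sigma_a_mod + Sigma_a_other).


f = Sigma_a_fuel / (Sigma_a_fuel + Sigma_a_mod + Sigma_a_other)
f = 0.785 / (0.785 + 0.019 + 0.0066)
f = 0.96842

0.96842


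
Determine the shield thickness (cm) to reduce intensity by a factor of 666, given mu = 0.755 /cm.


x = ln(factor) / mu
x = ln(666) / 0.755
x = 8.6110 cm

8.6110


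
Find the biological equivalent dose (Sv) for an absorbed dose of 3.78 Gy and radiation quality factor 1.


H = D * Q
H = 3.78 * 1
H = 3.7800 Sv

3.7800


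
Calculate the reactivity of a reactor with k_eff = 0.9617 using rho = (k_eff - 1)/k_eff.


rho = (k_eff - 1) / k_eff
rho = (0.9617 - 1) / 0.9617
rho = -0.039825

-0.039825


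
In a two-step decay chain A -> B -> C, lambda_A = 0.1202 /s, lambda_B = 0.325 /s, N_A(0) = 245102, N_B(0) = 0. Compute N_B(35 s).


N_B(t) = lambda_A * N_A0 / (lambda_B - lambda_A) * [exp(-lambda_A*t) - exp(-lambda_B*t)]
exp(-0.1202*35) = 0.01489097; exp(-0.325*35) = 1.147890e-05
N_B = 0.1202 * 245102 / (0.325 - 0.1202) * (0.01489097 - 1.147890e-05)
N_B = 2140.5

2140.5


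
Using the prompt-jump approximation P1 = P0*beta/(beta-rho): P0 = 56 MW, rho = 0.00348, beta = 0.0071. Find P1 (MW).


P1/P0 = beta / (beta - rho)
P1/P0 = 0.0071 / (0.0071 - 0.00348) = 1.961326
P1 = 56 * 1.961326 = 109.83 MW

109.83


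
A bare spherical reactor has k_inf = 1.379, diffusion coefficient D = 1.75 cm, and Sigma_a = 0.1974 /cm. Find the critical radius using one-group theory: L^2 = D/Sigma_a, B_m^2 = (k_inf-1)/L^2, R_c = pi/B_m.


L^2 = D / Sigma_a = 1.75 / 0.1974 = 8.865248 cm^2
B_m^2 = (k_inf - 1) / L^2 = (1.379 - 1) / 8.865248 = 0.04275120 /cm^2
For a bare sphere: B_g = pi/R, so R_c = pi / sqrt(B_m^2)
R_c = pi / sqrt(0.04275120) = 15.194 cm

15.194


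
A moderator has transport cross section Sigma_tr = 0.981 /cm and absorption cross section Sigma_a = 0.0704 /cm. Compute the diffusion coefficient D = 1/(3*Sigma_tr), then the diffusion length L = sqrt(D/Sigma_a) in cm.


D = 1 / (3 * Sigma_tr) = 1 / (3 * 0.981) = 0.3397893 cm
L = sqrt(D / Sigma_a)
L = sqrt(0.3397893 / 0.0704)
L = 2.1969 cm

2.1969


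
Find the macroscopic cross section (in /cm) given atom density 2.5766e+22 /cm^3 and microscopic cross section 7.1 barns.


Sigma = N * sigma_barns * 1e-24
Sigma = 2.5766e+22 * 7.1 * 1e-24
Sigma = 0.18294 /cm

0.18294


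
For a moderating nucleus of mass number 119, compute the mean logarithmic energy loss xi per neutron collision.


xi = 1 + (A-1)^2/(2A) * ln((A-1)/(A+1))
xi = 1 + (119-1)^2/(2*119) * ln((119-1)/(119 +1))
xi = 0.016713

0.016713


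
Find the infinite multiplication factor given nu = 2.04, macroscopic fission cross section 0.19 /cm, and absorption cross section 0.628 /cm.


k_inf = nu * Sigma_f / Sigma_a
k_inf = 2.04 * 0.19 / 0.628
k_inf = 0.61720

0.61720


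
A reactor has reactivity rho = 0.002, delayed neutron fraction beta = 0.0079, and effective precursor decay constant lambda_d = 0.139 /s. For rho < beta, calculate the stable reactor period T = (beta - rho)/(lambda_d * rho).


T = (beta - rho) / (lambda_d * rho)
T = (0.0079 - 0.002) / (0.139 * 0.002)
T = 21.223 s

21.223


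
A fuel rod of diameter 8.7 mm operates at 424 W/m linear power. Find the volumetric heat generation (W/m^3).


r = D / 2 / 1000 = 8.7 / 2 / 1000 = 0.00435 m
q''' = q' / (pi * r^2)
q''' = 424 / (pi * 0.00435^2)
q''' = 7.1324e+06 W/m^3

7.1324e+06


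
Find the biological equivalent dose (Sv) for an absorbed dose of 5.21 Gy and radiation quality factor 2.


H = D * Q
H = 5.21 * 2
H = 10.420 Sv

10.420


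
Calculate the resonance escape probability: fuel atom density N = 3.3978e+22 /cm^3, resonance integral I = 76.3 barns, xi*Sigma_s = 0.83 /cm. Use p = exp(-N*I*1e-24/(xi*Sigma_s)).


p = exp(-N * I * 1e-24 / (xi*Sigma_s))
p = exp(-3.3978e+22 * 76.3 * 1e-24 / 0.83)
p = 0.044002

0.044002


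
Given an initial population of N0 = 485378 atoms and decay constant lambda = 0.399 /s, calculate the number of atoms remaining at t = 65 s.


N = N0 * exp(-lambda * t)
N = 485378 * exp(-0.399 * 65)
N = 2.6464e-06

2.6464e-06


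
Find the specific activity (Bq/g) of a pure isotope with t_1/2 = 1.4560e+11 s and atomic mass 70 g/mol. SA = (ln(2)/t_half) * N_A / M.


lambda = ln(2) / t_half = ln(2) / 1.4560e+11 = 4.760626e-12 /s
SA = lambda * N_A / M
SA = 4.760626e-12 * 6.022e23 / 70
SA = 4.0955e+10 Bq/g

4.0955e+10


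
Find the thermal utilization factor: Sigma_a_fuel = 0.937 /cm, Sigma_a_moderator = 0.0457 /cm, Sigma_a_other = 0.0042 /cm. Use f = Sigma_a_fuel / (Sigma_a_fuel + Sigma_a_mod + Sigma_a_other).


f = Sigma_a_fuel / (Sigma_a_fuel + Sigma_a_mod + Sigma_a_other)
f = 0.937 / (0.937 + 0.0457 + 0.0042)
f = 0.94944

0.94944


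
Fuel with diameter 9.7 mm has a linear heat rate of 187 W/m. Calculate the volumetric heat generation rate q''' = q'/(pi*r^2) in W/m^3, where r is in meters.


r = D / 2 / 1000 = 9.7 / 2 / 1000 = 0.00485 m
q''' = q' / (pi * r^2)
q''' = 187 / (pi * 0.00485^2)
q''' = 2.5305e+06 W/m^3

2.5305e+06


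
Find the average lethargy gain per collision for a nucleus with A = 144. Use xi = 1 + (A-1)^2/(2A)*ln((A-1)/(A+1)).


xi = 1 + (A-1)^2/(2A) * ln((A-1)/(A+1))
xi = 1 + (144-1)^2/(2*144) * ln((144-1)/(144 +1))
xi = 0.013825

0.013825


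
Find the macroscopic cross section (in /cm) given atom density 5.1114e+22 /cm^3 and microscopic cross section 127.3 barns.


Sigma = N * sigma_barns * 1e-24
Sigma = 5.1114e+22 * 127.3 * 1e-24
Sigma = 6.5068 /cm

6.5068


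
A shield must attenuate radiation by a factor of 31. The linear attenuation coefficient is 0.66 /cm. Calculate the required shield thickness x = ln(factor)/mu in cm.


x = ln(factor) / mu
x = ln(31) / 0.66
x = 5.2030 cm

5.2030


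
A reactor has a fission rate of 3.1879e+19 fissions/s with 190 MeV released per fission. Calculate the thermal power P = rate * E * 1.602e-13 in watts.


P = fission_rate * E_MeV * 1.602e-13
P = 3.1879e+19 * 190 * 1.602e-13
P = 9.7033e+08 W

9.7033e+08


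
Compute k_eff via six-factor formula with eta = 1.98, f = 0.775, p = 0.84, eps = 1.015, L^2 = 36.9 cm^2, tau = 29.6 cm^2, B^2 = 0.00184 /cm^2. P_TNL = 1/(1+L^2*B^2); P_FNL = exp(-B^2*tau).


k_inf = eta*f*p*eps = 1.98*0.775*0.84*1.015 = 1.308315
P_TNL = 1/(1 + L^2*B^2) = 1/(1 + 36.9*0.00184) = 0.9364208
P_FNL = exp(-B^2*tau) = exp(-0.00184*29.6) = 0.9469926
k_eff = k_inf * P_TNL * P_FNL = 1.308315 * 0.9364208 * 0.9469926
k_eff = 1.1602

1.1602


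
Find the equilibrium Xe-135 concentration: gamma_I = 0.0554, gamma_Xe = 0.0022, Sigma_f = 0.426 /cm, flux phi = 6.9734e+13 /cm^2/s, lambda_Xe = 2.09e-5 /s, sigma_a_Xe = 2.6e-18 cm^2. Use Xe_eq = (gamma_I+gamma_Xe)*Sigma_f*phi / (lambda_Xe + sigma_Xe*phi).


Xe_eq = (gamma_I + gamma_Xe) * Sigma_f * phi / (lambda_Xe + sigma_Xe * phi)
Numerator = (0.0554 + 0.0022) * 0.426 * 6.9734e+13 = 1.711105e+12
Denominator = 2.09e-5 + 2.6e-18 * 6.9734e+13 = 2.022084e-04
Xe_eq = 1.711105e+12 / 2.022084e-04 = 8.4621e+15 /cm^3

8.4621e+15


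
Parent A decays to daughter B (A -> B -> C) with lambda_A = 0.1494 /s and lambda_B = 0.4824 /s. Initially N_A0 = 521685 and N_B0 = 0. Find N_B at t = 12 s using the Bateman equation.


N_B(t) = lambda_A * N_A0 / (lambda_B - lambda_A) * [exp(-lambda_A*t) - exp(-lambda_B*t)]
exp(-0.1494*12) = 0.1664933; exp(-0.4824*12) = 0.003061654
N_B = 0.1494 * 521685 / (0.4824 - 0.1494) * (0.1664933 - 0.003061654)
N_B = 38252

38252


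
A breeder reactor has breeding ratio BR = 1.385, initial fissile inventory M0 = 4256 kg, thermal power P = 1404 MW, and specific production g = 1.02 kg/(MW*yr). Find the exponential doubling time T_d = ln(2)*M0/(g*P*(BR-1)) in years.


Breeding gain G = BR - 1 = 1.385 - 1 = 0.385
Fissile production rate = g * P * G = 1.02 * 1404 * 0.385 = 551.3508 kg/yr
T_d = ln(2) * M0 / (g * P * G)
T_d = ln(2) * 4256 / 551.3508 = 5.3506 yr

5.3506


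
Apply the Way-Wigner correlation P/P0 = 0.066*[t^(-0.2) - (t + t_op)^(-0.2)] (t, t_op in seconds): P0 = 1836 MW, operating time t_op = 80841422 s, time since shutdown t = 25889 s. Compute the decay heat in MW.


P/P0 = 0.066 * [t^(-0.2) - (t + t_op)^(-0.2)]
P/P0 = 0.066 * [25889^(-0.2) - (25889 + 80841422)^(-0.2)]
P/P0 = 0.066 * [0.1310319 - 0.02620870] = 0.006918331
P = 1836 * 0.006918331 = 12.702 MW

12.702


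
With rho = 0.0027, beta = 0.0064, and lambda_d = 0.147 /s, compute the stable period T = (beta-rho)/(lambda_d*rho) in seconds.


T = (beta - rho) / (lambda_d * rho)
T = (0.0064 - 0.0027) / (0.147 * 0.0027)
T = 9.3222 s

9.3222


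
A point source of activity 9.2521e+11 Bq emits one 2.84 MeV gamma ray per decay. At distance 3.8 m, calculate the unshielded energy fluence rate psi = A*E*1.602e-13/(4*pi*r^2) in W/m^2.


psi = A * E * 1.602e-13 / (4*pi*r^2)
psi = 9.2521e+11 * 2.84 * 1.602e-13 / (4*pi*3.8^2)
psi = 0.0023198 W/m^2

0.0023198


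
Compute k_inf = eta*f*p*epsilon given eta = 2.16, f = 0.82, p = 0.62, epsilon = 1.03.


k_inf = eta * f * p * epsilon
k_inf = 2.16 * 0.82 * 0.62 * 1.03
k_inf = 1.1311

1.1311


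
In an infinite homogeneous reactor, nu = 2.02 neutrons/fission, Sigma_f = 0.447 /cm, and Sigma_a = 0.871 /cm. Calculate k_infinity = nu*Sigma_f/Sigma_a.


k_inf = nu * Sigma_f / Sigma_a
k_inf = 2.02 * 0.447 / 0.871
k_inf = 1.0367

1.0367


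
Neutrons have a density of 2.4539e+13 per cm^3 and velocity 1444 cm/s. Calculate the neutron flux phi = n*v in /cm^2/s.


phi = n * v
phi = 2.4539e+13 * 1444
phi = 3.5434e+16 /cm^2/s

3.5434e+16


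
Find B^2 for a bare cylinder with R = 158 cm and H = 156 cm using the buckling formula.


B^2 = (2.405/R)^2 + (pi/H)^2
B^2 = (2.405/158)^2 + (pi/156)^2
B^2 = 6.3725e-04 /cm^2

6.3725e-04


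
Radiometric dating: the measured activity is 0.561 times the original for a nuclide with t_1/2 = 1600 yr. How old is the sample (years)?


lambda = ln(2) / t_half = ln(2) / 1600 = 4.332170e-04 /yr
t = -ln(A/A0) / lambda
t = -ln(0.561) / 4.332170e-04
t = 1334.3 yr

1334.3


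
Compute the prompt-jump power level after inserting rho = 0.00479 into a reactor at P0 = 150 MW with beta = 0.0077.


P1/P0 = beta / (beta - rho)
P1/P0 = 0.0077 / (0.0077 - 0.00479) = 2.646048
P1 = 150 * 2.646048 = 396.91 MW

396.91


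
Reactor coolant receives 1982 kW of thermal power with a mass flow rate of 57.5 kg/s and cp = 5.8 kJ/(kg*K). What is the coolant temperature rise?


dT = Q / (m_dot * cp)
dT = 1982 / (57.5 * 5.8)
dT = 5.9430 C

5.9430


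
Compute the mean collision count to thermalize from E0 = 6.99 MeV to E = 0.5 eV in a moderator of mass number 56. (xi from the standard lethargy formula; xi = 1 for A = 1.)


xi = 1 + (A-1)^2/(2A)*ln((A-1)/(A+1)) = 0.03529286 (for A = 56)
n = ln(E0/E) / xi
n = ln(6.99e6 / 0.5) / 0.03529286
n = ln(1.398000e+07) / 0.03529286 = 466.19

466.19


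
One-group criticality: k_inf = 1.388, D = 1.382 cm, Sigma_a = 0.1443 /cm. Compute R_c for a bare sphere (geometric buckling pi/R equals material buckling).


L^2 = D / Sigma_a = 1.382 / 0.1443 = 9.577270 cm^2
B_m^2 = (k_inf - 1) / L^2 = (1.388 - 1) / 9.577270 = 0.04051259 /cm^2
For a bare sphere: B_g = pi/R, so R_c = pi / sqrt(B_m^2)
R_c = pi / sqrt(0.04051259) = 15.608 cm

15.608


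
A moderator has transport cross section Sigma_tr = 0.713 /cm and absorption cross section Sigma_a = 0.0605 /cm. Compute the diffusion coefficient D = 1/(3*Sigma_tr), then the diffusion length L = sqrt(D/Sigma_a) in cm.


D = 1 / (3 * Sigma_tr) = 1 / (3 * 0.713) = 0.4675082 cm
L = sqrt(D / Sigma_a)
L = sqrt(0.4675082 / 0.0605)
L = 2.7798 cm

2.7798


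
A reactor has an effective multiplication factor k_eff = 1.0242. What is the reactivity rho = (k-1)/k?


rho = (k_eff - 1) / k_eff
rho = (1.0242 - 1) / 1.0242
rho = 0.023628

0.023628


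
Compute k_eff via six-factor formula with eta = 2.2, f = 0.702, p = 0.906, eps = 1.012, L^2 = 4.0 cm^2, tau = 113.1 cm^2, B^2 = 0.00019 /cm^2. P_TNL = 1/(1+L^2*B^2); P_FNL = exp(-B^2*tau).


k_inf = eta*f*p*eps = 2.2*0.702*0.906*1.012 = 1.416017
P_TNL = 1/(1 + L^2*B^2) = 1/(1 + 4.0*0.00019) = 0.9992406
P_FNL = exp(-B^2*tau) = exp(-0.00019*113.1) = 0.9787402
k_eff = k_inf * P_TNL * P_FNL = 1.416017 * 0.9992406 * 0.9787402
k_eff = 1.3849

1.3849


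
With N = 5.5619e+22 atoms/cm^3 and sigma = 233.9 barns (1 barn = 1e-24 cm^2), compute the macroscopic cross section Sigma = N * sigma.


Sigma = N * sigma_barns * 1e-24
Sigma = 5.5619e+22 * 233.9 * 1e-24
Sigma = 13.009 /cm

13.009


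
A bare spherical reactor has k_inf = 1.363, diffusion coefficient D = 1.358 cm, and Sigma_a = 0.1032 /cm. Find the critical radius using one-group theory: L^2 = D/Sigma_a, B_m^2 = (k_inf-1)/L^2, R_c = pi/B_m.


L^2 = D / Sigma_a = 1.358 / 0.1032 = 13.15891 cm^2
B_m^2 = (k_inf - 1) / L^2 = (1.363 - 1) / 13.15891 = 0.02758587 /cm^2
For a bare sphere: B_g = pi/R, so R_c = pi / sqrt(B_m^2)
R_c = pi / sqrt(0.02758587) = 18.915 cm

18.915


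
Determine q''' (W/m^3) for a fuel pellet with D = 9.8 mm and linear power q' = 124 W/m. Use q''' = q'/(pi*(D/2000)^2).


r = D / 2 / 1000 = 9.8 / 2 / 1000 = 0.0049 m
q''' = q' / (pi * r^2)
q''' = 124 / (pi * 0.0049^2)
q''' = 1.6439e+06 W/m^3

1.6439e+06


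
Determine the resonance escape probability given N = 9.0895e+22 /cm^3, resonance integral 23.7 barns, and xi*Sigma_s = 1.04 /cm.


p = exp(-N * I * 1e-24 / (xi*Sigma_s))
p = exp(-9.0895e+22 * 23.7 * 1e-24 / 1.04)
p = 0.12601

0.12601


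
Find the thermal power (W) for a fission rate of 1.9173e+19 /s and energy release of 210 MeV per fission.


P = fission_rate * E_MeV * 1.602e-13
P = 1.9173e+19 * 210 * 1.602e-13
P = 6.4502e+08 W

6.4502e+08


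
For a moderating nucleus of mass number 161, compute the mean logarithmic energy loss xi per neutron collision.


xi = 1 + (A-1)^2/(2A) * ln((A-1)/(A+1))
xi = 1 + (161-1)^2/(2*161) * ln((161-1)/(161 +1))
xi = 0.012371

0.012371


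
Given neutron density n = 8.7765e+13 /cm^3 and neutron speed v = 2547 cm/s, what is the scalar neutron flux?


phi = n * v
phi = 8.7765e+13 * 2547
phi = 2.2354e+17 /cm^2/s

2.2354e+17


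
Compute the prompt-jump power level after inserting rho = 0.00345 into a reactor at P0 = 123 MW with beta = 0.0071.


P1/P0 = beta / (beta - rho)
P1/P0 = 0.0071 / (0.0071 - 0.00345) = 1.945205
P1 = 123 * 1.945205 = 239.26 MW

239.26


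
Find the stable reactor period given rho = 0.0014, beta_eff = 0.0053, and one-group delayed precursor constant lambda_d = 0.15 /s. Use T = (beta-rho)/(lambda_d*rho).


T = (beta - rho) / (lambda_d * rho)
T = (0.0053 - 0.0014) / (0.15 * 0.0014)
T = 18.571 s

18.571


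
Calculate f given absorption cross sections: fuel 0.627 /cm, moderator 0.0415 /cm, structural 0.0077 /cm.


f = Sigma_a_fuel / (Sigma_a_fuel + Sigma_a_mod + Sigma_a_other)
f = 0.627 / (0.627 + 0.0415 + 0.0077)
f = 0.92724

0.92724


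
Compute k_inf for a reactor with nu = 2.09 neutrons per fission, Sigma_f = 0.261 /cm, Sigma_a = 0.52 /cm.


k_inf = nu * Sigma_f / Sigma_a
k_inf = 2.09 * 0.261 / 0.52
k_inf = 1.0490

1.0490


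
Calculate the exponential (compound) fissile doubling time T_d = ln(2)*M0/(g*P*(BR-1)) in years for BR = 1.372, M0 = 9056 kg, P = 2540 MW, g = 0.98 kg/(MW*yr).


Breeding gain G = BR - 1 = 1.372 - 1 = 0.372
Fissile production rate = g * P * G = 0.98 * 2540 * 0.372 = 925.9824 kg/yr
T_d = ln(2) * M0 / (g * P * G)
T_d = ln(2) * 9056 / 925.9824 = 6.7789 yr

6.7789


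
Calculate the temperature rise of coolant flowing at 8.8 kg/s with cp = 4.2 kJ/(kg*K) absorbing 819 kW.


dT = Q / (m_dot * cp)
dT = 819 / (8.8 * 4.2)
dT = 22.159 C

22.159


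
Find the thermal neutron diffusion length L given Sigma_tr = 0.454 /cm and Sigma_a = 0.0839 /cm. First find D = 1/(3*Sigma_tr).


D = 1 / (3 * Sigma_tr) = 1 / (3 * 0.454) = 0.7342144 cm
L = sqrt(D / Sigma_a)
L = sqrt(0.7342144 / 0.0839)
L = 2.9582 cm

2.9582


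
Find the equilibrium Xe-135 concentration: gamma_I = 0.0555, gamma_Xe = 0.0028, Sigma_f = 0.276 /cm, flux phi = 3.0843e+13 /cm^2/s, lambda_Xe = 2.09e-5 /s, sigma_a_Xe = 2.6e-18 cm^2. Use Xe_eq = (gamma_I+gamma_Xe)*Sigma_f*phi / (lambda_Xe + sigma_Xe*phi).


Xe_eq = (gamma_I + gamma_Xe) * Sigma_f * phi / (lambda_Xe + sigma_Xe * phi)
Numerator = (0.0555 + 0.0028) * 0.276 * 3.0843e+13 = 4.962885e+11
Denominator = 2.09e-5 + 2.6e-18 * 3.0843e+13 = 1.010918e-04
Xe_eq = 4.962885e+11 / 1.010918e-04 = 4.9093e+15 /cm^3

4.9093e+15


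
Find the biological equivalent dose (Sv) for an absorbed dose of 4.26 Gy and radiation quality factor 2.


H = D * Q
H = 4.26 * 2
H = 8.5200 Sv

8.5200


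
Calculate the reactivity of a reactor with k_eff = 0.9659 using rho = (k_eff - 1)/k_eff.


rho = (k_eff - 1) / k_eff
rho = (0.9659 - 1) / 0.9659
rho = -0.035304

-0.035304


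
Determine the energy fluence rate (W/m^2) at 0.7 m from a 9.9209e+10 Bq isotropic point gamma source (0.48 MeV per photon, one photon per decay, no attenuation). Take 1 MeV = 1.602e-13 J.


psi = A * E * 1.602e-13 / (4*pi*r^2)
psi = 9.9209e+10 * 0.48 * 1.602e-13 / (4*pi*0.7^2)
psi = 0.0012389 W/m^2

0.0012389


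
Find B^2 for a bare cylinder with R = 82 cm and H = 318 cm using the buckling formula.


B^2 = (2.405/R)^2 + (pi/H)^2
B^2 = (2.405/82)^2 + (pi/318)^2
B^2 = 9.5781e-04 /cm^2

9.5781e-04


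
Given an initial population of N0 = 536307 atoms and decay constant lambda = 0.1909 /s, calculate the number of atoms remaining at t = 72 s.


N = N0 * exp(-lambda * t)
N = 536307 * exp(-0.1909 * 72)
N = 0.57560

0.57560


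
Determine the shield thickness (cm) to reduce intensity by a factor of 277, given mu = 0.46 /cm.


x = ln(factor) / mu
x = ln(277) / 0.46
x = 12.226 cm

12.226


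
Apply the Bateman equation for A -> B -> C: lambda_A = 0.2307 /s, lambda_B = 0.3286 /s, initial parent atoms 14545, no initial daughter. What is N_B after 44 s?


N_B(t) = lambda_A * N_A0 / (lambda_B - lambda_A) * [exp(-lambda_A*t) - exp(-lambda_B*t)]
exp(-0.2307*44) = 3.904483e-05; exp(-0.3286*44) = 5.257710e-07
N_B = 0.2307 * 14545 / (0.3286 - 0.2307) * (3.904483e-05 - 5.257710e-07)
N_B = 1.3202

1.3202


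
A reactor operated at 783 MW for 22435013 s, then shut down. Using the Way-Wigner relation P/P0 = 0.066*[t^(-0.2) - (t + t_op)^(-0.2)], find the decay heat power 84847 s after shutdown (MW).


P/P0 = 0.066 * [t^(-0.2) - (t + t_op)^(-0.2)]
P/P0 = 0.066 * [84847^(-0.2) - (84847 + 22435013)^(-0.2)]
P/P0 = 0.066 * [0.1033410 - 0.03384440] = 0.004586776
P = 783 * 0.004586776 = 3.5914 MW

3.5914


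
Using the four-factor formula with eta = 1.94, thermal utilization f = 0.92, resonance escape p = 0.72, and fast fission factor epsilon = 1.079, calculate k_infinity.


k_inf = eta * f * p * epsilon
k_inf = 1.94 * 0.92 * 0.72 * 1.079
k_inf = 1.3866

1.3866


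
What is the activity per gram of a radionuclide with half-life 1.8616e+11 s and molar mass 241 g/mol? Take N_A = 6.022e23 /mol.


lambda = ln(2) / t_half = ln(2) / 1.8616e+11 = 3.723395e-12 /s
SA = lambda * N_A / M
SA = 3.723395e-12 * 6.022e23 / 241
SA = 9.3039e+09 Bq/g

9.3039e+09


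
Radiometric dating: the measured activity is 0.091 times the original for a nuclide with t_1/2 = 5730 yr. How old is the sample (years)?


lambda = ln(2) / t_half = ln(2) / 5730 = 1.209681e-04 /yr
t = -ln(A/A0) / lambda
t = -ln(0.091) / 1.209681e-04
t = 19814 yr

19814


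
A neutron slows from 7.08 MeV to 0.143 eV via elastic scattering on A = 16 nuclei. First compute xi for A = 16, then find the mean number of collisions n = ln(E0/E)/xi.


xi = 1 + (A-1)^2/(2A)*ln((A-1)/(A+1)) = 0.1199467 (for A = 16)
n = ln(E0/E) / xi
n = ln(7.08e6 / 0.143) / 0.1199467
n = ln(4.951049e+07) / 0.1199467 = 147.71

147.71


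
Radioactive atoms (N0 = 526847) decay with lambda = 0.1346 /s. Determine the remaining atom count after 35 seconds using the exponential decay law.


N = N0 * exp(-lambda * t)
N = 526847 * exp(-0.1346 * 35)
N = 4739.4

4739.4


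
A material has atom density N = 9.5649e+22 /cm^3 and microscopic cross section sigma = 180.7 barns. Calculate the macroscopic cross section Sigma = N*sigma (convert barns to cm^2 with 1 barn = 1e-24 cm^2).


Sigma = N * sigma_barns * 1e-24
Sigma = 9.5649e+22 * 180.7 * 1e-24
Sigma = 17.284 /cm

17.284


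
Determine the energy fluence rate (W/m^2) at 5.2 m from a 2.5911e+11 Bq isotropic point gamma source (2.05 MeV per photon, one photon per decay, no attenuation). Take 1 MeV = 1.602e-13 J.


psi = A * E * 1.602e-13 / (4*pi*r^2)
psi = 2.5911e+11 * 2.05 * 1.602e-13 / (4*pi*5.2^2)
psi = 2.5043e-04 W/m^2

2.5043e-04


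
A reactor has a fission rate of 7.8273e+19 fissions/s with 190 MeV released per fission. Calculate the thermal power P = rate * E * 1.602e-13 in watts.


P = fission_rate * E_MeV * 1.602e-13
P = 7.8273e+19 * 190 * 1.602e-13
P = 2.3825e+09 W

2.3825e+09


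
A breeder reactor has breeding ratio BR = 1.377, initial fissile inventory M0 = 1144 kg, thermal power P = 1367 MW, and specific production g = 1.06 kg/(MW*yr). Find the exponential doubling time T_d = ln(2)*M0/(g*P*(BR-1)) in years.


Breeding gain G = BR - 1 = 1.377 - 1 = 0.377
Fissile production rate = g * P * G = 1.06 * 1367 * 0.377 = 546.28054 kg/yr
T_d = ln(2) * M0 / (g * P * G)
T_d = ln(2) * 1144 / 546.28054 = 1.4516 yr

1.4516


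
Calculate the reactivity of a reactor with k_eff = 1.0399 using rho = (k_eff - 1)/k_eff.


rho = (k_eff - 1) / k_eff
rho = (1.0399 - 1) / 1.0399
rho = 0.038369

0.038369


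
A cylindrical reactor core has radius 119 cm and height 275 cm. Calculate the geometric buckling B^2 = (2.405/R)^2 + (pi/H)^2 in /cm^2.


B^2 = (2.405/R)^2 + (pi/H)^2
B^2 = (2.405/119)^2 + (pi/275)^2
B^2 = 5.3895e-04 /cm^2

5.3895e-04


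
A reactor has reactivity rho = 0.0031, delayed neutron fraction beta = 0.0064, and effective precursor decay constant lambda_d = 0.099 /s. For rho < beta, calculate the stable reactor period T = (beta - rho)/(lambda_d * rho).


T = (beta - rho) / (lambda_d * rho)
T = (0.0064 - 0.0031) / (0.099 * 0.0031)
T = 10.753 s

10.753


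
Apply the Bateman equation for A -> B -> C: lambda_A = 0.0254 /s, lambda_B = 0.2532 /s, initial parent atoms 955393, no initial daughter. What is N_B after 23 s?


N_B(t) = lambda_A * N_A0 / (lambda_B - lambda_A) * [exp(-lambda_A*t) - exp(-lambda_B*t)]
exp(-0.0254*23) = 0.5575517; exp(-0.2532*23) = 0.002956941
N_B = 0.0254 * 955393 / (0.2532 - 0.0254) * (0.5575517 - 0.002956941)
N_B = 59080

59080


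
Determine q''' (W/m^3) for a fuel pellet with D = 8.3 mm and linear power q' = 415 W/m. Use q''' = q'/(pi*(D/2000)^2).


r = D / 2 / 1000 = 8.3 / 2 / 1000 = 0.00415 m
q''' = q' / (pi * r^2)
q''' = 415 / (pi * 0.00415^2)
q''' = 7.6701e+06 W/m^3

7.6701e+06


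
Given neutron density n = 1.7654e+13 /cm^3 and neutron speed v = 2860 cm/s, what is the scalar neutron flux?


phi = n * v
phi = 1.7654e+13 * 2860
phi = 5.0490e+16 /cm^2/s

5.0490e+16


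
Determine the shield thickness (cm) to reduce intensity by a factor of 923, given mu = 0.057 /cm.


x = ln(factor) / mu
x = ln(923) / 0.057
x = 119.78 cm

119.78


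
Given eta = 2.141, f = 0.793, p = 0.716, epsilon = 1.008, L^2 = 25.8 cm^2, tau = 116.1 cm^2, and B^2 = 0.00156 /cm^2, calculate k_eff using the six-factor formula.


k_inf = eta*f*p*eps = 2.141*0.793*0.716*1.008 = 1.225359
P_TNL = 1/(1 + L^2*B^2) = 1/(1 + 25.8*0.00156) = 0.9613092
P_FNL = exp(-B^2*tau) = exp(-0.00156*116.1) = 0.8343386
k_eff = k_inf * P_TNL * P_FNL = 1.225359 * 0.9613092 * 0.8343386
k_eff = 0.98281

0.98281


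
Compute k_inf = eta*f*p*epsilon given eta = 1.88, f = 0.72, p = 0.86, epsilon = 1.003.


k_inf = eta * f * p * epsilon
k_inf = 1.88 * 0.72 * 0.86 * 1.003
k_inf = 1.1676

1.1676


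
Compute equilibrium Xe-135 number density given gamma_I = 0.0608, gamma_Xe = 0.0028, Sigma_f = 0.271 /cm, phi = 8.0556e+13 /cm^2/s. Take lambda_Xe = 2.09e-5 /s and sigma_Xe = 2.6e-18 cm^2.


Xe_eq = (gamma_I + gamma_Xe) * Sigma_f * phi / (lambda_Xe + sigma_Xe * phi)
Numerator = (0.0608 + 0.0028) * 0.271 * 8.0556e+13 = 1.388431e+12
Denominator = 2.09e-5 + 2.6e-18 * 8.0556e+13 = 2.303456e-04
Xe_eq = 1.388431e+12 / 2.303456e-04 = 6.0276e+15 /cm^3

6.0276e+15


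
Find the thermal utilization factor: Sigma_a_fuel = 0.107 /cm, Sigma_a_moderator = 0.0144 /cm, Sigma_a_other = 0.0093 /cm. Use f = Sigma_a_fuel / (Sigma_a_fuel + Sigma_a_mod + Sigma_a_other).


f = Sigma_a_fuel / (Sigma_a_fuel + Sigma_a_mod + Sigma_a_other)
f = 0.107 / (0.107 + 0.0144 + 0.0093)
f = 0.81867

0.81867


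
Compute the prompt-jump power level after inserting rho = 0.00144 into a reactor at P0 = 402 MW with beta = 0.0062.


P1/P0 = beta / (beta - rho)
P1/P0 = 0.0062 / (0.0062 - 0.00144) = 1.302521
P1 = 402 * 1.302521 = 523.61 MW

523.61


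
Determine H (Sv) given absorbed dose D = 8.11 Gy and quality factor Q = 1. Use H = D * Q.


H = D * Q
H = 8.11 * 1
H = 8.1100 Sv

8.1100


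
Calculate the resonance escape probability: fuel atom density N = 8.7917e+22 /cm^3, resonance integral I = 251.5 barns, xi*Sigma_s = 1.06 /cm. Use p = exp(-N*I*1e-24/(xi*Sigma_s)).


p = exp(-N * I * 1e-24 / (xi*Sigma_s))
p = exp(-8.7917e+22 * 251.5 * 1e-24 / 1.06)
p = 8.7259e-10

8.7259e-10


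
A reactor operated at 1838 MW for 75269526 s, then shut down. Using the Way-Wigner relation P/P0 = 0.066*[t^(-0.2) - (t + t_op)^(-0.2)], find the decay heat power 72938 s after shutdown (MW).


P/P0 = 0.066 * [t^(-0.2) - (t + t_op)^(-0.2)]
P/P0 = 0.066 * [72938^(-0.2) - (72938 + 75269526)^(-0.2)]
P/P0 = 0.066 * [0.1065146 - 0.02658227] = 0.005275534
P = 1838 * 0.005275534 = 9.6964 MW

9.6964


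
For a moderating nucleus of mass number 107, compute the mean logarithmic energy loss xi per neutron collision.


xi = 1 + (A-1)^2/(2A) * ln((A-1)/(A+1))
xi = 1 + (107-1)^2/(2*107) * ln((107-1)/(107 +1))
xi = 0.018576

0.018576


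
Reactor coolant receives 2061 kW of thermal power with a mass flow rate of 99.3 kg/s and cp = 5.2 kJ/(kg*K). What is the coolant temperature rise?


dT = Q / (m_dot * cp)
dT = 2061 / (99.3 * 5.2)
dT = 3.9914 C

3.9914


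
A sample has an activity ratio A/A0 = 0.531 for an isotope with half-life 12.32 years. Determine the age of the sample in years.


lambda = ln(2) / t_half = ln(2) / 12.32 = 0.05626195 /yr
t = -ln(A/A0) / lambda
t = -ln(0.531) / 0.05626195
t = 11.251 yr

11.251


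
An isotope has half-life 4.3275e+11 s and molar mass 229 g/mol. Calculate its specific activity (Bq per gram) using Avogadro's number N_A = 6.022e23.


lambda = ln(2) / t_half = ln(2) / 4.3275e+11 = 1.601727e-12 /s
SA = lambda * N_A / M
SA = 1.601727e-12 * 6.022e23 / 229
SA = 4.2121e+09 Bq/g

4.2121e+09


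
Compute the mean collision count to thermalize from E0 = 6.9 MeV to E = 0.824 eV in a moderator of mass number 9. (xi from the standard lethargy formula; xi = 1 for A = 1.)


xi = 1 + (A-1)^2/(2A)*ln((A-1)/(A+1)) = 0.2066007 (for A = 9)
n = ln(E0/E) / xi
n = ln(6.9e6 / 0.824) / 0.2066007
n = ln(8.373786e+06) / 0.2066007 = 77.157

77.157


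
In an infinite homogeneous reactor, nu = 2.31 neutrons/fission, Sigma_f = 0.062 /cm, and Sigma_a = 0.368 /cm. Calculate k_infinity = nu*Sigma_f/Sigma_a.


k_inf = nu * Sigma_f / Sigma_a
k_inf = 2.31 * 0.062 / 0.368
k_inf = 0.38918

0.38918


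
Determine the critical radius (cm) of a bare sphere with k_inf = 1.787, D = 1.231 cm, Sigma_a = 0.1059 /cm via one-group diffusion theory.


L^2 = D / Sigma_a = 1.231 / 0.1059 = 11.62417 cm^2
B_m^2 = (k_inf - 1) / L^2 = (1.787 - 1) / 11.62417 = 0.06770376 /cm^2
For a bare sphere: B_g = pi/R, so R_c = pi / sqrt(B_m^2)
R_c = pi / sqrt(0.06770376) = 12.074 cm

12.074


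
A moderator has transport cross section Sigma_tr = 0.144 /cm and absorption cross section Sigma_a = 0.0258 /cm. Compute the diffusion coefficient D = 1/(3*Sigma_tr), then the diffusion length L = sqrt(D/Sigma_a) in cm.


D = 1 / (3 * Sigma_tr) = 1 / (3 * 0.144) = 2.314815 cm
L = sqrt(D / Sigma_a)
L = sqrt(2.314815 / 0.0258)
L = 9.4721 cm

9.4721


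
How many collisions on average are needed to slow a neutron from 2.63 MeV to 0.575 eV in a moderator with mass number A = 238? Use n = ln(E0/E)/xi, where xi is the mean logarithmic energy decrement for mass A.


xi = 1 + (A-1)^2/(2A)*ln((A-1)/(A+1)) = 0.008379872 (for A = 238)
n = ln(E0/E) / xi
n = ln(2.63e6 / 0.575) / 0.008379872
n = ln(4.573913e+06) / 0.008379872 = 1830.1

1830.1


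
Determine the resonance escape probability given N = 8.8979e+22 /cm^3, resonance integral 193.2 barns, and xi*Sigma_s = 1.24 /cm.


p = exp(-N * I * 1e-24 / (xi*Sigma_s))
p = exp(-8.8979e+22 * 193.2 * 1e-24 / 1.24)
p = 9.5314e-07

9.5314e-07


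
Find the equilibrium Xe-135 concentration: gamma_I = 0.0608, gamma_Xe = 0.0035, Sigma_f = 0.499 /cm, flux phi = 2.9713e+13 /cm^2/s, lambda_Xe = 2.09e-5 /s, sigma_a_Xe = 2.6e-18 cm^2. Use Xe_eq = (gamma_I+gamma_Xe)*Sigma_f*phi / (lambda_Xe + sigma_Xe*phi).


Xe_eq = (gamma_I + gamma_Xe) * Sigma_f * phi / (lambda_Xe + sigma_Xe * phi)
Numerator = (0.0608 + 0.0035) * 0.499 * 2.9713e+13 = 9.533624e+11
Denominator = 2.09e-5 + 2.6e-18 * 2.9713e+13 = 9.815380e-05
Xe_eq = 9.533624e+11 / 9.815380e-05 = 9.7129e+15 /cm^3

9.7129e+15


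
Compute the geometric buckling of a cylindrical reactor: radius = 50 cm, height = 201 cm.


B^2 = (2.405/R)^2 + (pi/H)^2
B^2 = (2.405/50)^2 + (pi/201)^2
B^2 = 0.0025579 /cm^2

0.0025579


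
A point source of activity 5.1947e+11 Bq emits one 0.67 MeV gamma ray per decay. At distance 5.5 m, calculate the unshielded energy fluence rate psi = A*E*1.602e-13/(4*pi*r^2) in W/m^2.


psi = A * E * 1.602e-13 / (4*pi*r^2)
psi = 5.1947e+11 * 0.67 * 1.602e-13 / (4*pi*5.5^2)
psi = 1.4668e-04 W/m^2

1.4668e-04


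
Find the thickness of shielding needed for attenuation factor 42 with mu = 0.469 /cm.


x = ln(factor) / mu
x = ln(42) / 0.469
x = 7.9694 cm

7.9694


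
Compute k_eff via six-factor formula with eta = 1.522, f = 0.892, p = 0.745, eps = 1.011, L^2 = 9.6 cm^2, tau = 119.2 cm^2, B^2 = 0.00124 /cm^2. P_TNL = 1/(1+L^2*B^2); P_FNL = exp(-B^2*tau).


k_inf = eta*f*p*eps = 1.522*0.892*0.745*1.011 = 1.022556
P_TNL = 1/(1 + L^2*B^2) = 1/(1 + 9.6*0.00124) = 0.9882360
P_FNL = exp(-B^2*tau) = exp(-0.00124*119.2) = 0.8625967
k_eff = k_inf * P_TNL * P_FNL = 1.022556 * 0.9882360 * 0.8625967
k_eff = 0.87168

0.87168


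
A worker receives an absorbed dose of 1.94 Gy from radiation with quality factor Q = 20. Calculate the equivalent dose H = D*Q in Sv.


H = D * Q
H = 1.94 * 20
H = 38.800 Sv

38.800


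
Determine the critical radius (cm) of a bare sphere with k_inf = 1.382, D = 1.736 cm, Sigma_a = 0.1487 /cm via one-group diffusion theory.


L^2 = D / Sigma_a = 1.736 / 0.1487 = 11.67451 cm^2
B_m^2 = (k_inf - 1) / L^2 = (1.382 - 1) / 11.67451 = 0.03272086 /cm^2
For a bare sphere: B_g = pi/R, so R_c = pi / sqrt(B_m^2)
R_c = pi / sqrt(0.03272086) = 17.368 cm

17.368


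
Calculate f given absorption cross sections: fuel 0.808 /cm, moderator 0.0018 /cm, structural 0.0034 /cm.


f = Sigma_a_fuel / (Sigma_a_fuel + Sigma_a_mod + Sigma_a_other)
f = 0.808 / (0.808 + 0.0018 + 0.0034)
f = 0.99361

0.99361


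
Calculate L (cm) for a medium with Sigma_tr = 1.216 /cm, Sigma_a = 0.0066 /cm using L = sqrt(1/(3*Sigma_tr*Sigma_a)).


D = 1 / (3 * Sigma_tr) = 1 / (3 * 1.216) = 0.2741228 cm
L = sqrt(D / Sigma_a)
L = sqrt(0.2741228 / 0.0066)
L = 6.4447 cm

6.4447


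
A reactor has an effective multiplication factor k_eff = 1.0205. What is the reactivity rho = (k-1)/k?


rho = (k_eff - 1) / k_eff
rho = (1.0205 - 1) / 1.0205
rho = 0.020088

0.020088


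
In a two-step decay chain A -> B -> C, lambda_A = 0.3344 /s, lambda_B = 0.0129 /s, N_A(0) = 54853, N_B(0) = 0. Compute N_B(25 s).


N_B(t) = lambda_A * N_A0 / (lambda_B - lambda_A) * [exp(-lambda_A*t) - exp(-lambda_B*t)]
exp(-0.3344*25) = 2.340443e-04; exp(-0.0129*25) = 0.7243359
N_B = 0.3344 * 54853 / (0.0129 - 0.3344) * (2.340443e-04 - 0.7243359)
N_B = 41313

41313


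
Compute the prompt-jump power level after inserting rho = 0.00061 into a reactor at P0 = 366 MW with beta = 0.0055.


P1/P0 = beta / (beta - rho)
P1/P0 = 0.0055 / (0.0055 - 0.00061) = 1.124744
P1 = 366 * 1.124744 = 411.66 MW

411.66


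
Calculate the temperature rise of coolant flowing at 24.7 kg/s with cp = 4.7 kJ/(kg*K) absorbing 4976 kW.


dT = Q / (m_dot * cp)
dT = 4976 / (24.7 * 4.7)
dT = 42.863 C

42.863


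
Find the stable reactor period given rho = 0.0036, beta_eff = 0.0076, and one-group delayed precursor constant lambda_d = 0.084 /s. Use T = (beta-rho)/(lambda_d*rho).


T = (beta - rho) / (lambda_d * rho)
T = (0.0076 - 0.0036) / (0.084 * 0.0036)
T = 13.228 s

13.228


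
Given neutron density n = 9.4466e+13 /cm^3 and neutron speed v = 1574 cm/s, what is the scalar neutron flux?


phi = n * v
phi = 9.4466e+13 * 1574
phi = 1.4869e+17 /cm^2/s

1.4869e+17


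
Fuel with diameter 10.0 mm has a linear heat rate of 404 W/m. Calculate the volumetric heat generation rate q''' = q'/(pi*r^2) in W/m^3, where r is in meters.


r = D / 2 / 1000 = 10.0 / 2 / 1000 = 0.005 m
q''' = q' / (pi * r^2)
q''' = 404 / (pi * 0.005^2)
q''' = 5.1439e+06 W/m^3

5.1439e+06


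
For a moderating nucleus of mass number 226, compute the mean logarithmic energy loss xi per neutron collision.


xi = 1 + (A-1)^2/(2A) * ln((A-1)/(A+1))
xi = 1 + (226-1)^2/(2*226) * ln((226-1)/(226 +1))
xi = 0.0088235

0.0088235


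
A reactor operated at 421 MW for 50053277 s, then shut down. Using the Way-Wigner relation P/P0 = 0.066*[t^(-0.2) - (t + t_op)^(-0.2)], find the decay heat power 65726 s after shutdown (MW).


P/P0 = 0.066 * [t^(-0.2) - (t + t_op)^(-0.2)]
P/P0 = 0.066 * [65726^(-0.2) - (65726 + 50053277)^(-0.2)]
P/P0 = 0.066 * [0.1087558 - 0.02884028] = 0.005274424
P = 421 * 0.005274424 = 2.2205 MW

2.2205


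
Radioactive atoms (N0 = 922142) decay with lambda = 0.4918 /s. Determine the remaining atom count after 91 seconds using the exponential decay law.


N = N0 * exp(-lambda * t)
N = 922142 * exp(-0.4918 * 91)
N = 3.3765e-14

3.3765e-14


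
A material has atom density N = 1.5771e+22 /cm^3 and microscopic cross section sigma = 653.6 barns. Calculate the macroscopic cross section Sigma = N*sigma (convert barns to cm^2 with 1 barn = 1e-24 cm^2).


Sigma = N * sigma_barns * 1e-24
Sigma = 1.5771e+22 * 653.6 * 1e-24
Sigma = 10.308 /cm

10.308


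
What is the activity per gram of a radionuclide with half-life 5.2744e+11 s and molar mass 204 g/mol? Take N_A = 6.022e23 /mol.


lambda = ln(2) / t_half = ln(2) / 5.2744e+11 = 1.314173e-12 /s
SA = lambda * N_A / M
SA = 1.314173e-12 * 6.022e23 / 204
SA = 3.8794e+09 Bq/g

3.8794e+09
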